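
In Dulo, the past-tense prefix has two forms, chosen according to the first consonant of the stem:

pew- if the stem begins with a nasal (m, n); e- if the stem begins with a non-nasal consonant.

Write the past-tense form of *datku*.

edatku

*datku* — first consonant /d/ (non-nasal) → e- → *edatku*.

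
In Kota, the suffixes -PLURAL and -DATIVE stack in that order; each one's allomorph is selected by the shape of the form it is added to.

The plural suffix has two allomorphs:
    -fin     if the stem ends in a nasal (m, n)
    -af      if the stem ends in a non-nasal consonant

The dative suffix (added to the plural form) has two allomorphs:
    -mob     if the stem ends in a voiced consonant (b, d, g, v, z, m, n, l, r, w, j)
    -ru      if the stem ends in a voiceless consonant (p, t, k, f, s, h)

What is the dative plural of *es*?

*es* — final consonant /s/ (non-nasal) → -af → *esaf*.
The plural form *esaf* — final consonant /f/ (voiceless) → -ru → *esafru*.

esafru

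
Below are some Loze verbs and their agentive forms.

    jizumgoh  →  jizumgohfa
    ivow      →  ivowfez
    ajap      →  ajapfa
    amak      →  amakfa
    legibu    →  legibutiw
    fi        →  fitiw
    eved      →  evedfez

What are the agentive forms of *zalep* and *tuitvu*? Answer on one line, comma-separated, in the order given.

zalepfa, tuitvutiw

The alternation tracks the final sound of the stem — -fa when the stem ends in a voiceless consonant (*jizumgoh*, *ajap*, *amak*); -fez when the stem ends in a voiced consonant (*ivow*, *eved*); -tiw when the stem ends in a vowel (*legibu*, *fi*).
The final sound of *zalep* is /p/, which is a voiceless consonant, so the suffix is -fa, giving *zalepfa*.
*tuitvu*: final sound = /u/, a vowel → -tiw → *tuitvutiw*.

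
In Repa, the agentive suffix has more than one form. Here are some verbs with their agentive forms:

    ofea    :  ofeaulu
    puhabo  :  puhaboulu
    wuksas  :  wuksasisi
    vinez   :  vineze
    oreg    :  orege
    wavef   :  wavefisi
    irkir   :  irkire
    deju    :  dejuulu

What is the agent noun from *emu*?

Looking at the final sound of each stem: -isi when the stem ends in a voiceless consonant (*wuksas*, *wavef*); -e when the stem ends in a voiced consonant (*vinez*, *oreg*, *irkir*); -ulu when the stem ends in a vowel (*ofea*, *puhabo*, *deju*).
*emu*: final sound = /u/, a vowel → -ulu → *emuulu*.

emuulu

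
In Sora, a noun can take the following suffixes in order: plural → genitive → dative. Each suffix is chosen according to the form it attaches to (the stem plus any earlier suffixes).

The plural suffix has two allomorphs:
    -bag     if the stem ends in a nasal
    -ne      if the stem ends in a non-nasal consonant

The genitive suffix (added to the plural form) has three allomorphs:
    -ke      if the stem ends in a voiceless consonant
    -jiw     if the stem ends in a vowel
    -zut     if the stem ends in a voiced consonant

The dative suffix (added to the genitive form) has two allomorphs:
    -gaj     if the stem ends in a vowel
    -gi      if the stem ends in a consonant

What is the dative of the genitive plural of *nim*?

Since the final consonant of *nim* is /m/ (a nasal), it takes -bag, giving *nimbag*.
The plural form *nimbag*: final sound = /g/, a voiced consonant → -zut → *nimbagzut*.
The genitive form *nimbagzut*: final sound = /t/, a consonant → -gi → *nimbagzutgi*.

nimbagzutgi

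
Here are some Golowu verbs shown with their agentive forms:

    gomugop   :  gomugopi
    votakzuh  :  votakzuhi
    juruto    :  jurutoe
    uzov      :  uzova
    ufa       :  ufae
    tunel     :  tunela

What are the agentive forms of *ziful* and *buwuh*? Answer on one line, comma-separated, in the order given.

Looking at the final sound of each stem: -i when the stem ends in a voiceless consonant (*gomugop*, *votakzuh*); -a when the stem ends in a voiced consonant (*uzov*, *tunel*); -e when the stem ends in a vowel (*juruto*, *ufa*).
*ziful*: final sound = /l/, a voiced consonant → -a → *zifula*.
*buwuh* — final sound /h/ (a voiceless consonant) → -i → *buwuhi*.

zifula, buwuhi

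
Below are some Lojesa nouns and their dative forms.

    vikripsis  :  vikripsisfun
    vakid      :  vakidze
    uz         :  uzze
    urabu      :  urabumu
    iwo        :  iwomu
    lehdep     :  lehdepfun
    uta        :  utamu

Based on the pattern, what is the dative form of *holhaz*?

holhazze

The alternation tracks the final sound of the stem — -fun when the stem ends in a voiceless consonant (*vikripsis*, *lehdep*); -ze when the stem ends in a voiced consonant (*vakid*, *uz*); -mu when the stem ends in a vowel (*urabu*, *iwo*, *uta*).
The final sound of *holhaz* is /z/, which is a voiced consonant, so the suffix is -ze, giving *holhazze*.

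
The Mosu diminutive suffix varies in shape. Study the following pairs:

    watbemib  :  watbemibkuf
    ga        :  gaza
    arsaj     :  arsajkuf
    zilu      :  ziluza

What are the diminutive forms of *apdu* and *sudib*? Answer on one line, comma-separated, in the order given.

apduza, sudibkuf

The alternation tracks the final sound of the stem — -kuf when the stem ends in a consonant (*watbemib*, *arsaj*); -za when the stem ends in a vowel (*ga*, *zilu*).
Since the final sound of *apdu* is /u/ (a vowel), it takes -za, giving *apduza*.
The final sound of *sudib* is /b/, which is a consonant, so the suffix is -kuf, giving *sudibkuf*.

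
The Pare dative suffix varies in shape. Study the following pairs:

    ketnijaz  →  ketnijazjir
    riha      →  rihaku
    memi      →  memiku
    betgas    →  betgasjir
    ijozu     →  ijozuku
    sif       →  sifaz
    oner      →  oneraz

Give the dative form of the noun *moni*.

The pattern is sibilance of the final sound: -jir when the stem ends in a sibilant (*ketnijaz*, *betgas*); -az when the stem ends in a non-sibilant consonant (*sif*, *oner*); -ku when the stem ends in a vowel (*riha*, *memi*, *ijozu*).
Since the final sound of *moni* is /i/ (a vowel), it takes -ku, giving *moniku*.

moniku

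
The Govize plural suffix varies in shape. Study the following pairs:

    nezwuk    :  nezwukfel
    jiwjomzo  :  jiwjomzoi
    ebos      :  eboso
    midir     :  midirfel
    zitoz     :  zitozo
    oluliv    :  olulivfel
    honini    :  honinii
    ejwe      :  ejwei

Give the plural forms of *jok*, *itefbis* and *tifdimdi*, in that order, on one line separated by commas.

Looking at the final sound of each stem: -o when the stem ends in a sibilant (*ebos*, *zitoz*); -fel when the stem ends in a non-sibilant consonant (*nezwuk*, *midir*, *oluliv*); -i when the stem ends in a vowel (*jiwjomzo*, *honini*, *ejwe*).
*jok* — final sound /k/ (a non-sibilant consonant) → -fel → *jokfel*.
The final sound of *itefbis* is /s/, which is a sibilant, so the suffix is -o, giving *itefbiso*.
The final sound of *tifdimdi* is /i/, which is a vowel, so the suffix is -i, giving *tifdimdii*.

jokfel, itefbiso, tifdimdii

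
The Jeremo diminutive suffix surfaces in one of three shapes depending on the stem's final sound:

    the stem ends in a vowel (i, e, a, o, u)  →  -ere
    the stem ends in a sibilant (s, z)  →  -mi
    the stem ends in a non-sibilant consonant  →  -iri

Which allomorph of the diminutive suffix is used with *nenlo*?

The final sound of *nenlo* is /o/, which is a vowel, so the suffix is -ere.

-ere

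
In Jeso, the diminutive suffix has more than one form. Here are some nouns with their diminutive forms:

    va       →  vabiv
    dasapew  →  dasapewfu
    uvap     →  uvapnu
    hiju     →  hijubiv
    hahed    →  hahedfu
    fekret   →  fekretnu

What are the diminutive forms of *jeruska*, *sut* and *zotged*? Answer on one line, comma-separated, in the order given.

jeruskabiv, sutnu, zotgedfu

The pattern is voicing of the final sound: -nu when the stem ends in a voiceless consonant (*uvap*, *fekret*); -fu when the stem ends in a voiced consonant (*dasapew*, *hahed*); -biv when the stem ends in a vowel (*va*, *hiju*).
The final sound of *jeruska* is /a/, which is a vowel, so the suffix is -biv, giving *jeruskabiv*.
Since the final sound of *sut* is /t/ (a voiceless consonant), it takes -nu, giving *sutnu*.
Since the final sound of *zotged* is /d/ (a voiced consonant), it takes -fu, giving *zotgedfu*.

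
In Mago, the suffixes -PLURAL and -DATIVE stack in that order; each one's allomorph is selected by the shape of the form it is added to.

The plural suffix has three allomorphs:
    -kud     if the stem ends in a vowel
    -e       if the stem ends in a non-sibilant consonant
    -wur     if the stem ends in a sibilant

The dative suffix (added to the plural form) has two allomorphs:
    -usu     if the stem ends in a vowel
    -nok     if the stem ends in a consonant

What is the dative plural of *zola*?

zolakudnok

*zola*: final sound = /a/, a vowel → -kud → *zolakud*.
The plural form *zolakud* — final sound /d/ (a consonant) → -nok → *zolakudnok*.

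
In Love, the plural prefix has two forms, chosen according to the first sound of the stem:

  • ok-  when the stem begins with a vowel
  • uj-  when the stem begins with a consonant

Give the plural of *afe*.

okafe

*afe*: first sound = /a/, a vowel → ok- → *okafe*.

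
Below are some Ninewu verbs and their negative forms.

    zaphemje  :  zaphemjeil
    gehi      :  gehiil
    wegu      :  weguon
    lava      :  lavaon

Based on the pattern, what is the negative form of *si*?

siil

The pattern is front/back vowel harmony: -il when the last vowel of the stem is a front vowel (*zaphemje*, *gehi*); -on when the last vowel of the stem is a back vowel (*wegu*, *lava*).
*si* — last vowel /i/ (a front vowel) → -il → *siil*.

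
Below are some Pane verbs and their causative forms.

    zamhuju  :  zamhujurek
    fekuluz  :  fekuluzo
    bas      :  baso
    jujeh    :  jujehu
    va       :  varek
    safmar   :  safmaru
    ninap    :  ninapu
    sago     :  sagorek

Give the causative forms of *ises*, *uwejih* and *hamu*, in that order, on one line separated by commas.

The pattern is sibilance of the final sound: -o when the stem ends in a sibilant (*fekuluz*, *bas*); -u when the stem ends in a non-sibilant consonant (*jujeh*, *safmar*, *ninap*); -rek when the stem ends in a vowel (*zamhuju*, *va*, *sago*).
Since the final sound of *ises* is /s/ (a sibilant), it takes -o, giving *iseso*.
*uwejih*: final sound = /h/, a non-sibilant consonant → -u → *uwejihu*.
*hamu*: final sound = /u/, a vowel → -rek → *hamurek*.

iseso, uwejihu, hamurek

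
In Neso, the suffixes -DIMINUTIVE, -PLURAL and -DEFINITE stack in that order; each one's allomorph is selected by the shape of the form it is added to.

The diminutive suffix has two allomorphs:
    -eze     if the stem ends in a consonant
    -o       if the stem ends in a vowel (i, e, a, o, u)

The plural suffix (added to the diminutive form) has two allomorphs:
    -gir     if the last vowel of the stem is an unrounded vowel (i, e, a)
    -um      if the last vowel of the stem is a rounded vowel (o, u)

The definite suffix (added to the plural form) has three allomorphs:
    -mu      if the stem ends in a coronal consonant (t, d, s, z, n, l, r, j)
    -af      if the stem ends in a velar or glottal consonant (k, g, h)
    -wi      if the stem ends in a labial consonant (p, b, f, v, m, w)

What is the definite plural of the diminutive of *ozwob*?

ozwobezegirmu

The final sound of *ozwob* is /b/, which is a consonant, so the diminutive suffix is -eze, giving *ozwobeze*.
The last vowel of the diminutive form *ozwobeze* is /e/, which is an unrounded vowel, so the plural suffix is -gir, giving *ozwobezegir*.
Since the final consonant of the plural form *ozwobezegir* is /r/ (coronal), it takes -mu, giving *ozwobezegirmu*.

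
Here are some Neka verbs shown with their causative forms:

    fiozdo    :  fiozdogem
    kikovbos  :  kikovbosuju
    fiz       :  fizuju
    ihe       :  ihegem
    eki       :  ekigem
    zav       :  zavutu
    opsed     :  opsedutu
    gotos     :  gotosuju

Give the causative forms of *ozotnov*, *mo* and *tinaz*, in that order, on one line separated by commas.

The pattern is sibilance of the final sound: -uju when the stem ends in a sibilant (*kikovbos*, *fiz*, *gotos*); -utu when the stem ends in a non-sibilant consonant (*zav*, *opsed*); -gem when the stem ends in a vowel (*fiozdo*, *ihe*, *eki*).
The final sound of *ozotnov* is /v/, which is a non-sibilant consonant, so the suffix is -utu, giving *ozotnovutu*.
The final sound of *mo* is /o/, which is a vowel, so the suffix is -gem, giving *mogem*.
The final sound of *tinaz* is /z/, which is a sibilant, so the suffix is -uju, giving *tinazuju*.

ozotnovutu, mogem, tinazuju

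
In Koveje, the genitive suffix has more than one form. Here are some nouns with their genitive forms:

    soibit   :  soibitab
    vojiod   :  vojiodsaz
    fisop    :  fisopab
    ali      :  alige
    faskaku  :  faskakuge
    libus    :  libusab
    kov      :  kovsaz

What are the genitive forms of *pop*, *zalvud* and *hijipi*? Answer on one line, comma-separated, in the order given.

popab, zalvudsaz, hijipige

The suffix is conditioned by the final sound: -ab when the stem ends in a voiceless consonant (*soibit*, *fisop*, *libus*); -saz when the stem ends in a voiced consonant (*vojiod*, *kov*); -ge when the stem ends in a vowel (*ali*, *faskaku*).
Since the final sound of *pop* is /p/ (a voiceless consonant), it takes -ab, giving *popab*.
The final sound of *zalvud* is /d/, which is a voiced consonant, so the suffix is -saz, giving *zalvudsaz*.
The final sound of *hijipi* is /i/, which is a vowel, so the suffix is -ge, giving *hijipige*.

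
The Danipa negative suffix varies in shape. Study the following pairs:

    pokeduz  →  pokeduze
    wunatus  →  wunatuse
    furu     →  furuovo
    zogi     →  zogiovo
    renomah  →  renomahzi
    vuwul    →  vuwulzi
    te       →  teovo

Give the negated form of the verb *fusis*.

fusise

The alternation tracks the final sound of the stem — -e when the stem ends in a sibilant (*pokeduz*, *wunatus*); -zi when the stem ends in a non-sibilant consonant (*renomah*, *vuwul*); -ovo when the stem ends in a vowel (*furu*, *zogi*, *te*).
Since the final sound of *fusis* is /s/ (a sibilant), it takes -e, giving *fusise*.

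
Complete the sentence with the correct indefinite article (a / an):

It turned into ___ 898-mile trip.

an

The indefinite article is chosen by the initial *sound* of the following word, not its spelling.
The number *898* is spoken "eight hundred …", beginning with /eɪt/ — a vowel sound.
So the article is *an*: It turned into an 898-mile trip.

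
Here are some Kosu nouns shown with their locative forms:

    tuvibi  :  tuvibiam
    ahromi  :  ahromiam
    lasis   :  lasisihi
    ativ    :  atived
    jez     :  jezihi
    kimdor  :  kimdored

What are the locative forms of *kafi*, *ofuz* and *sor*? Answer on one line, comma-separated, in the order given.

kafiam, ofuzihi, sored

The alternation tracks the final sound of the stem — -ihi when the stem ends in a sibilant (*lasis*, *jez*); -ed when the stem ends in a non-sibilant consonant (*ativ*, *kimdor*); -am when the stem ends in a vowel (*tuvibi*, *ahromi*).
Since the final sound of *kafi* is /i/ (a vowel), it takes -am, giving *kafiam*.
*ofuz* — final sound /z/ (a sibilant) → -ihi → *ofuzihi*.
The final sound of *sor* is /r/, which is a non-sibilant consonant, so the suffix is -ed, giving *sored*.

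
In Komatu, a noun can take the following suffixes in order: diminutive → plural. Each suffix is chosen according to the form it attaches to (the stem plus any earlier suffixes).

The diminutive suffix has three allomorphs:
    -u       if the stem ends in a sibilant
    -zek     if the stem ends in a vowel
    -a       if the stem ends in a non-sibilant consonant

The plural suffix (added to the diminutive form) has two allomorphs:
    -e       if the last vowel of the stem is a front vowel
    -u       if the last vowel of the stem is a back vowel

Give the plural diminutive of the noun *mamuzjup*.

mamuzjupau

Since the final sound of *mamuzjup* is /p/ (a non-sibilant consonant), it takes -a, giving *mamuzjupa*.
The diminutive form *mamuzjupa*: last vowel = /a/, a back vowel → -u → *mamuzjupau*.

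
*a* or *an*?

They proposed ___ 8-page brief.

an

The indefinite article is chosen by the initial *sound* of the following word, not its spelling.
The number *8* is spoken "eight", beginning with /eɪt/ — a vowel sound.
So the article is *an*: They proposed an 8-page brief.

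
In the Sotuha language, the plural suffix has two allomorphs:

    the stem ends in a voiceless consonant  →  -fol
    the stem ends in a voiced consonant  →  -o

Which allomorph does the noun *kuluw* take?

Since the final consonant of *kuluw* is /w/ (voiced), it takes -o.

-o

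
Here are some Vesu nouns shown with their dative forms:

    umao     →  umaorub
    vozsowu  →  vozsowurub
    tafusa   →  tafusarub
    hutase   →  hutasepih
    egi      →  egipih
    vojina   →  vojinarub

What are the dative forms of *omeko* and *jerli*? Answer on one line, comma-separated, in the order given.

omekorub, jerlipih

The suffix is conditioned by the last vowel: -pih when the last vowel of the stem is a front vowel (*hutase*, *egi*); -rub when the last vowel of the stem is a back vowel (*umao*, *vozsowu*, *tafusa*, *vojina*).
*omeko*: last vowel = /o/, a back vowel → -rub → *omekorub*.
The last vowel of *jerli* is /i/, which is a front vowel, so the suffix is -pih, giving *jerlipih*.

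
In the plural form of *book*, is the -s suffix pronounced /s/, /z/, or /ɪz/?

/s/

The stem *book* ends in a voiceless non-sibilant consonant.
The plural suffix surfaces as /ɪz/ after sibilants, /s/ after other voiceless consonants, and /z/ after other voiced sounds.
So the plural -s on *book* is pronounced /s/.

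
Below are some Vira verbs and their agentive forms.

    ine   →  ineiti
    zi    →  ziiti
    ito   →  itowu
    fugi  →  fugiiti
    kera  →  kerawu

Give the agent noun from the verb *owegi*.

owegiiti

Looking at the last vowel of each stem: -iti when the last vowel of the stem is a front vowel (*ine*, *zi*, *fugi*); -wu when the last vowel of the stem is a back vowel (*ito*, *kera*).
*owegi* — last vowel /i/ (a front vowel) → -iti → *owegiiti*.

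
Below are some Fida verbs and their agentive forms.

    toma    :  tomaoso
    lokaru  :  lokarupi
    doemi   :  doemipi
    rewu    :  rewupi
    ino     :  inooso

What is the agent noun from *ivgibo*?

The alternation tracks the last vowel of the stem — -pi when the last vowel of the stem is a high vowel (*lokaru*, *doemi*, *rewu*); -oso when the last vowel of the stem is a non-high vowel (*toma*, *ino*).
Since the last vowel of *ivgibo* is /o/ (a non-high vowel), it takes -oso, giving *ivgibooso*.

ivgibooso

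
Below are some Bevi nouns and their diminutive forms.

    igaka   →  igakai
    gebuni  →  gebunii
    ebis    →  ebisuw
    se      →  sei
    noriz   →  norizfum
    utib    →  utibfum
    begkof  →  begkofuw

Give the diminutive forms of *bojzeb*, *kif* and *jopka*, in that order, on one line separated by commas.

bojzebfum, kifuw, jopkai

The suffix is conditioned by the final sound: -uw when the stem ends in a voiceless consonant (*ebis*, *begkof*); -fum when the stem ends in a voiced consonant (*noriz*, *utib*); -i when the stem ends in a vowel (*igaka*, *gebuni*, *se*).
*bojzeb* — final sound /b/ (a voiced consonant) → -fum → *bojzebfum*.
*kif* — final sound /f/ (a voiceless consonant) → -uw → *kifuw*.
The final sound of *jopka* is /a/, which is a vowel, so the suffix is -i, giving *jopkai*.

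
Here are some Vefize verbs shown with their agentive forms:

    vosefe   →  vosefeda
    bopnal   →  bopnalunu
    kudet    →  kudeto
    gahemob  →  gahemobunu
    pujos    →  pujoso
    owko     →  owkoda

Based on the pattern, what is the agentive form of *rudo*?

The pattern is voicing of the final sound: -o when the stem ends in a voiceless consonant (*kudet*, *pujos*); -unu when the stem ends in a voiced consonant (*bopnal*, *gahemob*); -da when the stem ends in a vowel (*vosefe*, *owko*).
*rudo*: final sound = /o/, a vowel → -da → *rudoda*.

rudoda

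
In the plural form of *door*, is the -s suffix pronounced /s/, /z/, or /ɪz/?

The stem *door* ends in a voiced non-sibilant sound.
The plural suffix surfaces as /ɪz/ after sibilants, /s/ after other voiceless consonants, and /z/ after other voiced sounds.
So the plural -s on *door* is pronounced /z/.

/z/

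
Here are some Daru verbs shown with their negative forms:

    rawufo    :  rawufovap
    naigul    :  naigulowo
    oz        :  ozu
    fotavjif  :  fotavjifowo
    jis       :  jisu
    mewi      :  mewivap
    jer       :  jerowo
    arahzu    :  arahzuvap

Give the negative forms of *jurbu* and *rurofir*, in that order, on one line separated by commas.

jurbuvap, rurofirowo

The alternation tracks the final sound of the stem — -u when the stem ends in a sibilant (*oz*, *jis*); -owo when the stem ends in a non-sibilant consonant (*naigul*, *fotavjif*, *jer*); -vap when the stem ends in a vowel (*rawufo*, *mewi*, *arahzu*).
*jurbu* — final sound /u/ (a vowel) → -vap → *jurbuvap*.
Since the final sound of *rurofir* is /r/ (a non-sibilant consonant), it takes -owo, giving *rurofirowo*.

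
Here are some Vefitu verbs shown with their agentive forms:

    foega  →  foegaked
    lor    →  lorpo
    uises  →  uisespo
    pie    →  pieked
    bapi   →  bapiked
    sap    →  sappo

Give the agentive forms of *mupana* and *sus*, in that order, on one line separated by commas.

The suffix is conditioned by the final sound: -po when the stem ends in a consonant (*lor*, *uises*, *sap*); -ked when the stem ends in a vowel (*foega*, *pie*, *bapi*).
*mupana*: final sound = /a/, a vowel → -ked → *mupanaked*.
Since the final sound of *sus* is /s/ (a consonant), it takes -po, giving *suspo*.

mupanaked, suspo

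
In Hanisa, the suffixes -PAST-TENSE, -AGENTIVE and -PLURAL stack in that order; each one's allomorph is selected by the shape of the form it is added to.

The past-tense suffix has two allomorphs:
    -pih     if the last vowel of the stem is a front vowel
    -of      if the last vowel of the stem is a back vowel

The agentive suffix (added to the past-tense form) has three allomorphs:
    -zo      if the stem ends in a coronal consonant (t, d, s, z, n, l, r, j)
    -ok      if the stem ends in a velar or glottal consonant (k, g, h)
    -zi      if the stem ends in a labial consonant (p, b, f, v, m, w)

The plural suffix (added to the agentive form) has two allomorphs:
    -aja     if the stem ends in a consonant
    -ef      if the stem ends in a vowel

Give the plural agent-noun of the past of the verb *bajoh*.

The last vowel of *bajoh* is /o/, which is a back vowel, so the past-tense suffix is -of, giving *bajohof*.
Since the final consonant of the past-tense form *bajohof* is /f/ (labial), it takes -zi, giving *bajohofzi*.
The agentive form *bajohofzi*: final sound = /i/, a vowel → -ef → *bajohofzief*.

bajohofzief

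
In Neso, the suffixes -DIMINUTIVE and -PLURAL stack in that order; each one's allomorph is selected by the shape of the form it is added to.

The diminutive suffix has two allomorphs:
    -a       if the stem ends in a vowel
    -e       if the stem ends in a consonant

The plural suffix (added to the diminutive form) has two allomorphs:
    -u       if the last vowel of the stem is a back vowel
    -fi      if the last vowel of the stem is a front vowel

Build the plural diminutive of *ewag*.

*ewag* — final sound /g/ (a consonant) → -e → *ewage*.
The diminutive form *ewage*: last vowel = /e/, a front vowel → -fi → *ewagefi*.

ewagefi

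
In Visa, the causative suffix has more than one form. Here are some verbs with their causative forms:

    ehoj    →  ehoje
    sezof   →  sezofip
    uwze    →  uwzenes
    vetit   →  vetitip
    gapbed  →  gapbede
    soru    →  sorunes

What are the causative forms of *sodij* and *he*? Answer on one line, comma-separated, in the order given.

sodije, henes

The pattern is voicing of the final sound: -ip when the stem ends in a voiceless consonant (*sezof*, *vetit*); -e when the stem ends in a voiced consonant (*ehoj*, *gapbed*); -nes when the stem ends in a vowel (*uwze*, *soru*).
*sodij*: final sound = /j/, a voiced consonant → -e → *sodije*.
The final sound of *he* is /e/, which is a vowel, so the suffix is -nes, giving *henes*.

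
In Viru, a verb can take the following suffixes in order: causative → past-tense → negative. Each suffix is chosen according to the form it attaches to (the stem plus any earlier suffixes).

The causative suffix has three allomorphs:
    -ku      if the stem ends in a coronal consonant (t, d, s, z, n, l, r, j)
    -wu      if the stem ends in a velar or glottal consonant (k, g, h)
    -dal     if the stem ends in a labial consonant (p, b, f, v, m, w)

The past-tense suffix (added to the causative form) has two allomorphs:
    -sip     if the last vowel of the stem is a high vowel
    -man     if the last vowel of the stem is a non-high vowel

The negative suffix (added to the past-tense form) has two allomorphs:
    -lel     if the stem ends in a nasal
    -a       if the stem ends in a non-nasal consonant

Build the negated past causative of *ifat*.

*ifat*: final consonant = /t/, coronal → -ku → *ifatku*.
The causative form *ifatku* — last vowel /u/ (a high vowel) → -sip → *ifatkusip*.
Since the final consonant of the past-tense form *ifatkusip* is /p/ (non-nasal), it takes -a, giving *ifatkusipa*.

ifatkusipa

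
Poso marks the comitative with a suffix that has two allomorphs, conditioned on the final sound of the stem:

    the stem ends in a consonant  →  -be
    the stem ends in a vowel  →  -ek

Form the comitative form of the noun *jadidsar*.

Since the final sound of *jadidsar* is /r/ (a consonant), it takes -be, giving *jadidsarbe*.

jadidsarbe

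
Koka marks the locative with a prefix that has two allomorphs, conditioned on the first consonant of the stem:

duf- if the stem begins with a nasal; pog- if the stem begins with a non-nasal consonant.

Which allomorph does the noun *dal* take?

pog-

Since the first consonant of *dal* is /d/ (non-nasal), it takes pog-.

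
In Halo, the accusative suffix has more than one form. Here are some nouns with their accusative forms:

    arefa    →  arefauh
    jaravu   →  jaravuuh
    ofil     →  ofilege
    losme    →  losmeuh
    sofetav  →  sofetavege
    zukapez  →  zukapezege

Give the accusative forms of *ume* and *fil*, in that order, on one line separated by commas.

umeuh, filege

The alternation tracks the final sound of the stem — -ege when the stem ends in a consonant (*ofil*, *sofetav*, *zukapez*); -uh when the stem ends in a vowel (*arefa*, *jaravu*, *losme*).
Since the final sound of *ume* is /e/ (a vowel), it takes -uh, giving *umeuh*.
*fil* — final sound /l/ (a consonant) → -ege → *filege*.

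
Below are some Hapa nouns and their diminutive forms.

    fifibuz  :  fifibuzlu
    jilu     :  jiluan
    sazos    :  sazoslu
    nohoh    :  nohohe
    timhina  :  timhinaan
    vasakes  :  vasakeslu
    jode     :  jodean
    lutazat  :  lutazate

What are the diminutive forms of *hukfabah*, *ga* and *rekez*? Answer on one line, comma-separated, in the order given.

Looking at the final sound of each stem: -lu when the stem ends in a sibilant (*fifibuz*, *sazos*, *vasakes*); -e when the stem ends in a non-sibilant consonant (*nohoh*, *lutazat*); -an when the stem ends in a vowel (*jilu*, *timhina*, *jode*).
Since the final sound of *hukfabah* is /h/ (a non-sibilant consonant), it takes -e, giving *hukfabahe*.
The final sound of *ga* is /a/, which is a vowel, so the suffix is -an, giving *gaan*.
*rekez*: final sound = /z/, a sibilant → -lu → *rekezlu*.

hukfabahe, gaan, rekezlu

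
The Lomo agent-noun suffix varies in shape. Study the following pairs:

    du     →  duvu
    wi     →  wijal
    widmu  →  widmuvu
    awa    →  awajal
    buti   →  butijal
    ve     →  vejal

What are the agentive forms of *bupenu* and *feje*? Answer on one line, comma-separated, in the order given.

The alternation tracks the last vowel of the stem — -vu when the last vowel of the stem is a rounded vowel (*du*, *widmu*); -jal when the last vowel of the stem is an unrounded vowel (*wi*, *awa*, *buti*, *ve*).
*bupenu* — last vowel /u/ (a rounded vowel) → -vu → *bupenuvu*.
*feje*: last vowel = /e/, an unrounded vowel → -jal → *fejejal*.

bupenuvu, fejejal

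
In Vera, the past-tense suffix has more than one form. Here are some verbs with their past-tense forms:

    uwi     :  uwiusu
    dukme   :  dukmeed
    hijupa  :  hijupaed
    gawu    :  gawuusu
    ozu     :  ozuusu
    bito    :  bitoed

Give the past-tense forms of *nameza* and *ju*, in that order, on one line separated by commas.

Looking at the last vowel of each stem: -usu when the last vowel of the stem is a high vowel (*uwi*, *gawu*, *ozu*); -ed when the last vowel of the stem is a non-high vowel (*dukme*, *hijupa*, *bito*).
*nameza* — last vowel /a/ (a non-high vowel) → -ed → *namezaed*.
Since the last vowel of *ju* is /u/ (a high vowel), it takes -usu, giving *juusu*.

namezaed, juusu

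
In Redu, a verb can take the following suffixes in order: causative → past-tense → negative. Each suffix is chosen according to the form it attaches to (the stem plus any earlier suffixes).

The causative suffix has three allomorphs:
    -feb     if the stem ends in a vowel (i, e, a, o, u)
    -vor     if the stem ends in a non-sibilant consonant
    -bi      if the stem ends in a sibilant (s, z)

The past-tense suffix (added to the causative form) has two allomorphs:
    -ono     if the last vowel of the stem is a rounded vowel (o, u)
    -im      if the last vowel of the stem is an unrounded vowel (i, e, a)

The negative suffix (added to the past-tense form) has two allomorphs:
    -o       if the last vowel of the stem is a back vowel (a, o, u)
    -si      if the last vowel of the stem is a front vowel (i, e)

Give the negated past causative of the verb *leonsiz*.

*leonsiz*: final sound = /z/, a sibilant → -bi → *leonsizbi*.
The causative form *leonsizbi*: last vowel = /i/, an unrounded vowel → -im → *leonsizbiim*.
The past-tense form *leonsizbiim* — last vowel /i/ (a front vowel) → -si → *leonsizbiimsi*.

leonsizbiimsi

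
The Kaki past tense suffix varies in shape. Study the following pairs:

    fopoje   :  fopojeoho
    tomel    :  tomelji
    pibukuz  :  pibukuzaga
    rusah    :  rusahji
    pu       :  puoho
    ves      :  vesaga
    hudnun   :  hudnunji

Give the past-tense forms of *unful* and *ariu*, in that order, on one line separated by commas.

The suffix is conditioned by the final sound: -aga when the stem ends in a sibilant (*pibukuz*, *ves*); -ji when the stem ends in a non-sibilant consonant (*tomel*, *rusah*, *hudnun*); -oho when the stem ends in a vowel (*fopoje*, *pu*).
*unful* — final sound /l/ (a non-sibilant consonant) → -ji → *unfulji*.
*ariu*: final sound = /u/, a vowel → -oho → *ariuoho*.

unfulji, ariuoho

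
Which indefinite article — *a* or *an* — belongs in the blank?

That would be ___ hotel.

The indefinite article is chosen by the initial *sound* of the following word, not its spelling.
*hotel* begins with the sound /h/ (h is pronounced) — a consonant sound.
So the article is *a*: That would be a hotel.

a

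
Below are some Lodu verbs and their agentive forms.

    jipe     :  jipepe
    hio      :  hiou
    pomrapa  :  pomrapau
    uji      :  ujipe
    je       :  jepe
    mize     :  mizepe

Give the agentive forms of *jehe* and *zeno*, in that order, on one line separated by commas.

Looking at the last vowel of each stem: -pe when the last vowel of the stem is a front vowel (*jipe*, *uji*, *je*, *mize*); -u when the last vowel of the stem is a back vowel (*hio*, *pomrapa*).
*jehe*: last vowel = /e/, a front vowel → -pe → *jehepe*.
*zeno* — last vowel /o/ (a back vowel) → -u → *zenou*.

jehepe, zenou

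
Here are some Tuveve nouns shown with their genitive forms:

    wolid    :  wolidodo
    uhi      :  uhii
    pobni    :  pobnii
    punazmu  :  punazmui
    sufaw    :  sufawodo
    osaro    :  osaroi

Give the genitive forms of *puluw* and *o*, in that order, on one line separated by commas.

The alternation tracks the final sound of the stem — -odo when the stem ends in a consonant (*wolid*, *sufaw*); -i when the stem ends in a vowel (*uhi*, *pobni*, *punazmu*, *osaro*).
Since the final sound of *puluw* is /w/ (a consonant), it takes -odo, giving *puluwodo*.
*o*: final sound = /o/, a vowel → -i → *oi*.

puluwodo, oi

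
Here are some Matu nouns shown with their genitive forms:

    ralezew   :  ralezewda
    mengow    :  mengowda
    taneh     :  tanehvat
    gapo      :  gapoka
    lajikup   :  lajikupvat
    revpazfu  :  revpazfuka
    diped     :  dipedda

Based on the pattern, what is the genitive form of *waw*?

wawda

The alternation tracks the final sound of the stem — -vat when the stem ends in a voiceless consonant (*taneh*, *lajikup*); -da when the stem ends in a voiced consonant (*ralezew*, *mengow*, *diped*); -ka when the stem ends in a vowel (*gapo*, *revpazfu*).
*waw* — final sound /w/ (a voiced consonant) → -da → *wawda*.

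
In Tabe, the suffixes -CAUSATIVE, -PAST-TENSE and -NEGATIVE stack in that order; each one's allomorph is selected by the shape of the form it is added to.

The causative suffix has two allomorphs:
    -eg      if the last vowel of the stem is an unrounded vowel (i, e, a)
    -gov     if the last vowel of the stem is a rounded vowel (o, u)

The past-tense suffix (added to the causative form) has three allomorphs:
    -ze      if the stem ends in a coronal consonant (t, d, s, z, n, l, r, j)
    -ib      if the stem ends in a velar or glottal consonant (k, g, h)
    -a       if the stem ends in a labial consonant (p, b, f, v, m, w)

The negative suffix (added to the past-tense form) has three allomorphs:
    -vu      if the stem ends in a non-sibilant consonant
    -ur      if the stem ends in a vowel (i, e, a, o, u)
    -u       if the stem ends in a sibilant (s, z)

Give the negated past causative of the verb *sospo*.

sospogovaur

*sospo* — last vowel /o/ (a rounded vowel) → -gov → *sospogov*.
Since the final consonant of the causative form *sospogov* is /v/ (labial), it takes -a, giving *sospogova*.
The past-tense form *sospogova*: final sound = /a/, a vowel → -ur → *sospogovaur*.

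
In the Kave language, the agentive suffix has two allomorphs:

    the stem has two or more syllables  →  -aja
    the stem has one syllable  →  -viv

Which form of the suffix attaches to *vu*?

-viv

With one syllable, *vu* takes -viv.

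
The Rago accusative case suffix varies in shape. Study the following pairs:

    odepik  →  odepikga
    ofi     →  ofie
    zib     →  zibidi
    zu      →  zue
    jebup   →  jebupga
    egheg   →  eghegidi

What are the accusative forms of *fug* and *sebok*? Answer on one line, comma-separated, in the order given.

The alternation tracks the final sound of the stem — -ga when the stem ends in a voiceless consonant (*odepik*, *jebup*); -idi when the stem ends in a voiced consonant (*zib*, *egheg*); -e when the stem ends in a vowel (*ofi*, *zu*).
*fug* — final sound /g/ (a voiced consonant) → -idi → *fugidi*.
The final sound of *sebok* is /k/, which is a voiceless consonant, so the suffix is -ga, giving *sebokga*.

fugidi, sebokga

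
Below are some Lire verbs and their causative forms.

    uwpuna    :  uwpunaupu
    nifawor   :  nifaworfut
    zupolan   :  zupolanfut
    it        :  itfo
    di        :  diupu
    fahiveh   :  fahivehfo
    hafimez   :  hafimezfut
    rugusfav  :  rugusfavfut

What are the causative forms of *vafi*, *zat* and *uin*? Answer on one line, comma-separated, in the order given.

Looking at the final sound of each stem: -fo when the stem ends in a voiceless consonant (*it*, *fahiveh*); -fut when the stem ends in a voiced consonant (*nifawor*, *zupolan*, *hafimez*, *rugusfav*); -upu when the stem ends in a vowel (*uwpuna*, *di*).
The final sound of *vafi* is /i/, which is a vowel, so the suffix is -upu, giving *vafiupu*.
*zat* — final sound /t/ (a voiceless consonant) → -fo → *zatfo*.
*uin* — final sound /n/ (a voiced consonant) → -fut → *uinfut*.

vafiupu, zatfo, uinfut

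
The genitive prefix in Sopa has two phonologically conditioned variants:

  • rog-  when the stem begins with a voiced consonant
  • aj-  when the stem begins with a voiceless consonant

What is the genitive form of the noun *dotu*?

rogdotu

*dotu* — first consonant /d/ (voiced) → rog- → *rogdotu*.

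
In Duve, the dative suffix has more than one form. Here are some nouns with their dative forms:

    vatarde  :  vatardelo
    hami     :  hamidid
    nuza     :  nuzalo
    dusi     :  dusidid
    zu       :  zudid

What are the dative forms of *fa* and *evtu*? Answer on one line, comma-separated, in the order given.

The alternation tracks the last vowel of the stem — -did when the last vowel of the stem is a high vowel (*hami*, *dusi*, *zu*); -lo when the last vowel of the stem is a non-high vowel (*vatarde*, *nuza*).
The last vowel of *fa* is /a/, which is a non-high vowel, so the suffix is -lo, giving *falo*.
The last vowel of *evtu* is /u/, which is a high vowel, so the suffix is -did, giving *evtudid*.

falo, evtudid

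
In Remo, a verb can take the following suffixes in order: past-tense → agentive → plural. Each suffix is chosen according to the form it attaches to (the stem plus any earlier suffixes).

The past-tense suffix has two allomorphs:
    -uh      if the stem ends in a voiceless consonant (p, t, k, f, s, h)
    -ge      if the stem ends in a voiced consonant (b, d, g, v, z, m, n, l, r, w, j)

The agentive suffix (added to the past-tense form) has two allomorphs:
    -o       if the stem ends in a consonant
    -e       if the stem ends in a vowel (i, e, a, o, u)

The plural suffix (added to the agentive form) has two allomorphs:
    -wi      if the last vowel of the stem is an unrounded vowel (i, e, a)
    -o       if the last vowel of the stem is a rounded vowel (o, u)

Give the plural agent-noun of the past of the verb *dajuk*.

dajukuhoo

The final consonant of *dajuk* is /k/, which is voiceless, so the past-tense suffix is -uh, giving *dajukuh*.
The past-tense form *dajukuh* — final sound /h/ (a consonant) → -o → *dajukuho*.
The agentive form *dajukuho* — last vowel /o/ (a rounded vowel) → -o → *dajukuhoo*.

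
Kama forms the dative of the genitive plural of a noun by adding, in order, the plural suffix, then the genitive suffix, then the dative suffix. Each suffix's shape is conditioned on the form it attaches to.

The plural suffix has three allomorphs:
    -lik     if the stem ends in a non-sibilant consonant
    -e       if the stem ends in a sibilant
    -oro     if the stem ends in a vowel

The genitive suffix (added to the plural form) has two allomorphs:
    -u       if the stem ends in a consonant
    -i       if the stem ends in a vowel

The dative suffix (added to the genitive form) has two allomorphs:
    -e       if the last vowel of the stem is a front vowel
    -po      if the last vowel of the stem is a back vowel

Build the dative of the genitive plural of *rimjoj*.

The final sound of *rimjoj* is /j/, which is a non-sibilant consonant, so the plural suffix is -lik, giving *rimjojlik*.
The plural form *rimjojlik* — final sound /k/ (a consonant) → -u → *rimjojliku*.
The genitive form *rimjojliku*: last vowel = /u/, a back vowel → -po → *rimjojlikupo*.

rimjojlikupo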